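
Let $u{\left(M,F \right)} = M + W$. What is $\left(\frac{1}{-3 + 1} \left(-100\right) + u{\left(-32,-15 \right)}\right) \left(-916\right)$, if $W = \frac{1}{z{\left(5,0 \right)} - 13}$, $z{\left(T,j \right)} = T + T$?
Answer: $- \frac{48548}{3} \approx -16183.0$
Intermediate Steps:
$z{\left(T,j \right)} = 2 T$
$W = - \frac{1}{3}$ ($W = \frac{1}{2 \cdot 5 - 13} = \frac{1}{10 - 13} = \frac{1}{-3} = - \frac{1}{3} \approx -0.33333$)
$u{\left(M,F \right)} = - \frac{1}{3} + M$ ($u{\left(M,F \right)} = M - \frac{1}{3} = - \frac{1}{3} + M$)
$\left(\frac{1}{-3 + 1} \left(-100\right) + u{\left(-32,-15 \right)}\right) \left(-916\right) = \left(\frac{1}{-3 + 1} \left(-100\right) - \frac{97}{3}\right) \left(-916\right) = \left(\frac{1}{-2} \left(-100\right) - \frac{97}{3}\right) \left(-916\right) = \left(\left(- \frac{1}{2}\right) \left(-100\right) - \frac{97}{3}\right) \left(-916\right) = \left(50 - \frac{97}{3}\right) \left(-916\right) = \frac{53}{3} \left(-916\right) = - \frac{48548}{3}$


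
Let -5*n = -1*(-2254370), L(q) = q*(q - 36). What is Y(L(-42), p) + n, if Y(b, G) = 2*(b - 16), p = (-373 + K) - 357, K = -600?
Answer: -444354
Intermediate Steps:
p = -1330 (p = (-373 - 600) - 357 = -973 - 357 = -1330)
L(q) = q*(-36 + q)
Y(b, G) = -32 + 2*b (Y(b, G) = 2*(-16 + b) = -32 + 2*b)
n = -450874 (n = -(-1)*(-2254370)/5 = -⅕*2254370 = -450874)
Y(L(-42), p) + n = (-32 + 2*(-42*(-36 - 42))) - 450874 = (-32 + 2*(-42*(-78))) - 450874 = (-32 + 2*3276) - 450874 = (-32 + 6552) - 450874 = 6520 - 450874 = -444354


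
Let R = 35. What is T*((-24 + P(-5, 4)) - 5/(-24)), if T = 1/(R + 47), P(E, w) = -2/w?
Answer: -583/1968 ≈ -0.29624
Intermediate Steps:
T = 1/82 (T = 1/(35 + 47) = 1/82 ≈ 0.012195)
T*((-24 + P(-5, 4)) - 5/(-24)) = ((-24 - 2/4) - 5/(-24))/82 = ((-24 - 2*¼) - 5*(-1/24))/82 = ((-24 - ½) + 5/24)/82 = (-49/2 + 5/24)/82 = (1/82)*(-583/24) = -583/1968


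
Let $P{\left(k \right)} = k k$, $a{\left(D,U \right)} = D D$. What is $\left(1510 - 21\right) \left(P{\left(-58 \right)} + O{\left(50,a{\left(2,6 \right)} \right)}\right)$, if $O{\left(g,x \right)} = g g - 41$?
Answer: $8670447$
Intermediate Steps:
$a{\left(D,U \right)} = D^{2}$
$P{\left(k \right)} = k^{2}$
$O{\left(g,x \right)} = -41 + g^{2}$ ($O{\left(g,x \right)} = g^{2} - 41 = -41 + g^{2}$)
$\left(1510 - 21\right) \left(P{\left(-58 \right)} + O{\left(50,a{\left(2,6 \right)} \right)}\right) = \left(1510 - 21\right) \left(\left(-58\right)^{2} - \left(41 - 50^{2}\right)\right) = 1489 \left(3364 + \left(-41 + 2500\right)\right) = 1489 \left(3364 + 2459\right) = 1489 \cdot 5823 = 8670447$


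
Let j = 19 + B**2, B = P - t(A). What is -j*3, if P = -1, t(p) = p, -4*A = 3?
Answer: -915/16 ≈ -57.188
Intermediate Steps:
A = -3/4 (A = -1/4*3 = -3/4 ≈ -0.75000)
B = -1/4 (B = -1 - 1*(-3/4) = -1 + 3/4 = -1/4 ≈ -0.25000)
j = 305/16 (j = 19 + (-1/4)**2 = 19 + 1/16 = 305/16 ≈ 19.063)
-j*3 = -1*305/16*3 = -305/16*3 = -915/16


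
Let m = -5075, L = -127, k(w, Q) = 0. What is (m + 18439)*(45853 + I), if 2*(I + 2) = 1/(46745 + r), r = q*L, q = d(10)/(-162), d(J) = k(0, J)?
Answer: 28643127959862/46745 ≈ 6.1275e+8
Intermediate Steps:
d(J) = 0
q = 0 (q = 0/(-162) = 0*(-1/162) = 0)
r = 0 (r = 0*(-127) = 0)
I = -186979/93490 (I = -2 + 1/(2*(46745 + 0)) = -2 + (1/2)/46745 = -2 + (1/2)*(1/46745) = -2 + 1/93490 = -186979/93490 ≈ -2.0000)
(m + 18439)*(45853 + I) = (-5075 + 18439)*(45853 - 186979/93490) = 13364*(4286609991/93490) = 28643127959862/46745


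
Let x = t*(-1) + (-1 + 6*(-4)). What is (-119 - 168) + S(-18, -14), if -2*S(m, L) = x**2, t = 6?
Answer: -1535/2 ≈ -767.50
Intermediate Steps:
x = -31 (x = 6*(-1) + (-1 + 6*(-4)) = -6 + (-1 - 24) = -6 - 25 = -31)
S(m, L) = -961/2 (S(m, L) = -1/2*(-31)**2 = -1/2*961 = -961/2)
(-119 - 168) + S(-18, -14) = (-119 - 168) - 961/2 = -287 - 961/2 = -1535/2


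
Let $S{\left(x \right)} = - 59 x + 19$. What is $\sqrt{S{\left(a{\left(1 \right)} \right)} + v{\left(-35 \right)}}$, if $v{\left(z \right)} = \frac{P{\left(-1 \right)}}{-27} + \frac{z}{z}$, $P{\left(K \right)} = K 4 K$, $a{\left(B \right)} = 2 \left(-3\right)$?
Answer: $\frac{7 \sqrt{618}}{9} \approx 19.335$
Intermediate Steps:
$a{\left(B \right)} = -6$
$P{\left(K \right)} = 4 K^{2}$ ($P{\left(K \right)} = 4 K K = 4 K^{2}$)
$S{\left(x \right)} = 19 - 59 x$
$v{\left(z \right)} = \frac{23}{27}$ ($v{\left(z \right)} = \frac{4 \left(-1\right)^{2}}{-27} + \frac{z}{z} = 4 \cdot 1 \left(- \frac{1}{27}\right) + 1 = 4 \left(- \frac{1}{27}\right) + 1 = - \frac{4}{27} + 1 = \frac{23}{27}$)
$\sqrt{S{\left(a{\left(1 \right)} \right)} + v{\left(-35 \right)}} = \sqrt{\left(19 - -354\right) + \frac{23}{27}} = \sqrt{\left(19 + 354\right) + \frac{23}{27}} = \sqrt{373 + \frac{23}{27}} = \sqrt{\frac{10094}{27}} = \frac{7 \sqrt{618}}{9}$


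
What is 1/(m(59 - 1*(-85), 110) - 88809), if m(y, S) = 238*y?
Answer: -1/54537 ≈ -1.8336e-5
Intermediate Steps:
1/(m(59 - 1*(-85), 110) - 88809) = 1/(238*(59 - 1*(-85)) - 88809) = 1/(238*(59 + 85) - 88809) = 1/(238*144 - 88809) = 1/(34272 - 88809) = 1/(-54537) = -1/54537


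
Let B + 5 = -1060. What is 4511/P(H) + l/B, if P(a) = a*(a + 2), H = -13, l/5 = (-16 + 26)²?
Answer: 72811/2343 ≈ 31.076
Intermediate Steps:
l = 500 (l = 5*(-16 + 26)² = 5*10² = 5*100 = 500)
B = -1065 (B = -5 - 1060 = -1065)
P(a) = a*(2 + a)
4511/P(H) + l/B = 4511/((-13*(2 - 13))) + 500/(-1065) = 4511/((-13*(-11))) + 500*(-1/1065) = 4511/143 - 100/213 = 4511*(1/143) - 100/213 = 347/11 - 100/213 = 72811/2343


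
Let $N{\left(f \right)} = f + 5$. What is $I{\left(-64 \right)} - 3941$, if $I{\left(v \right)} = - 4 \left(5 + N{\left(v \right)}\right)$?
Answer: $-3725$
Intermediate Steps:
$N{\left(f \right)} = 5 + f$
$I{\left(v \right)} = -40 - 4 v$ ($I{\left(v \right)} = - 4 \left(5 + \left(5 + v\right)\right) = - 4 \left(10 + v\right) = -40 - 4 v$)
$I{\left(-64 \right)} - 3941 = \left(-40 - -256\right) - 3941 = \left(-40 + 256\right) - 3941 = 216 - 3941 = -3725$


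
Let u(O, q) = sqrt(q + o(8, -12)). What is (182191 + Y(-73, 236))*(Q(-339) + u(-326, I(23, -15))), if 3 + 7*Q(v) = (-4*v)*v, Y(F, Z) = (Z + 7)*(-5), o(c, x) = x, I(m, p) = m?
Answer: -83192314512/7 + 180976*sqrt(11) ≈ -1.1884e+10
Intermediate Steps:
Y(F, Z) = -35 - 5*Z (Y(F, Z) = (7 + Z)*(-5) = -35 - 5*Z)
u(O, q) = sqrt(-12 + q) (u(O, q) = sqrt(q - 12) = sqrt(-12 + q))
Q(v) = -3/7 - 4*v**2/7 (Q(v) = -3/7 + ((-4*v)*v)/7 = -3/7 + (-4*v**2)/7 = -3/7 - 4*v**2/7)
(182191 + Y(-73, 236))*(Q(-339) + u(-326, I(23, -15))) = (182191 + (-35 - 5*236))*((-3/7 - 4/7*(-339)**2) + sqrt(-12 + 23)) = (182191 + (-35 - 1180))*((-3/7 - 4/7*114921) + sqrt(11)) = (182191 - 1215)*((-3/7 - 459684/7) + sqrt(11)) = 180976*(-459687/7 + sqrt(11)) = -83192314512/7 + 180976*sqrt(11)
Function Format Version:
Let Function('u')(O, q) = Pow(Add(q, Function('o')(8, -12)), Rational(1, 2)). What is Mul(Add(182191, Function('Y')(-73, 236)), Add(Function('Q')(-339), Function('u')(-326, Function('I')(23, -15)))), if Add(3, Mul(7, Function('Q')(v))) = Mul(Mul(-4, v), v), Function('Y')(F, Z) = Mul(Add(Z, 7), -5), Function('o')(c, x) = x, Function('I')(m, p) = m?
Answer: Add(Rational(-83192314512, 7), Mul(180976, Pow(11, Rational(1, 2)))) ≈ -1.1884e+10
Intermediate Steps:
Function('Y')(F, Z) = Add(-35, Mul(-5, Z)) (Function('Y')(F, Z) = Mul(Add(7, Z), -5) = Add(-35, Mul(-5, Z)))
Function('u')(O, q) = Pow(Add(-12, q), Rational(1, 2)) (Function('u')(O, q) = Pow(Add(q, -12), Rational(1, 2)) = Pow(Add(-12, q), Rational(1, 2)))
Function('Q')(v) = Add(Rational(-3, 7), Mul(Rational(-4, 7), Pow(v, 2))) (Function('Q')(v) = Add(Rational(-3, 7), Mul(Rational(1, 7), Mul(Mul(-4, v), v))) = Add(Rational(-3, 7), Mul(Rational(1, 7), Mul(-4, Pow(v, 2)))) = Add(Rational(-3, 7), Mul(Rational(-4, 7), Pow(v, 2))))
Mul(Add(182191, Function('Y')(-73, 236)), Add(Function('Q')(-339), Function('u')(-326, Function('I')(23, -15)))) = Mul(Add(182191, Add(-35, Mul(-5, 236))), Add(Add(Rational(-3, 7), Mul(Rational(-4, 7), Pow(-339, 2))), Pow(Add(-12, 23), Rational(1, 2)))) = Mul(Add(182191, Add(-35, -1180)), Add(Add(Rational(-3, 7), Mul(Rational(-4, 7), 114921)), Pow(11, Rational(1, 2)))) = Mul(Add(182191, -1215), Add(Add(Rational(-3, 7), Rational(-459684, 7)), Pow(11, Rational(1, 2)))) = Mul(180976, Add(Rational(-459687, 7), Pow(11, Rational(1, 2)))) = Add(Rational(-83192314512, 7), Mul(180976, Pow(11, Rational(1, 2))))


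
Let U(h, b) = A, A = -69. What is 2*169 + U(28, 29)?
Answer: 269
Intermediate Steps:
U(h, b) = -69
2*169 + U(28, 29) = 2*169 - 69 = 338 - 69 = 269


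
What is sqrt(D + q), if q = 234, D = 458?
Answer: 2*sqrt(173) ≈ 26.306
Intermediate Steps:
sqrt(D + q) = sqrt(458 + 234) = sqrt(692) = 2*sqrt(173)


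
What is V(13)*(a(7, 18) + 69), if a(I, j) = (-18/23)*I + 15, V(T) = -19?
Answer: -34314/23 ≈ -1491.9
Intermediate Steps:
a(I, j) = 15 - 18*I/23 (a(I, j) = (-18*1/23)*I + 15 = -18*I/23 + 15 = 15 - 18*I/23)
V(13)*(a(7, 18) + 69) = -19*((15 - 18/23*7) + 69) = -19*((15 - 126/23) + 69) = -19*(219/23 + 69) = -19*1806/23 = -34314/23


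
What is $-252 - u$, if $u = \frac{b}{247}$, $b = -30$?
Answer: $- \frac{62214}{247} \approx -251.88$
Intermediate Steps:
$u = - \frac{30}{247} \approx -0.12146$
$-252 - u = -252 - - \frac{30}{247} = -252 + \frac{30}{247} = - \frac{62214}{247}$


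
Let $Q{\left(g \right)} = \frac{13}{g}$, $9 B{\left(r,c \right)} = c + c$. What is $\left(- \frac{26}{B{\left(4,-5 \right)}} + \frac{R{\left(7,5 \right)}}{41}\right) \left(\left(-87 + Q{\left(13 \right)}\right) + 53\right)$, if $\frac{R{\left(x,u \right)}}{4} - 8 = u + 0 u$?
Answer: $- \frac{166881}{205} \approx -814.05$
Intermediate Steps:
$R{\left(x,u \right)} = 32 + 4 u$ ($R{\left(x,u \right)} = 32 + 4 \left(u + 0 u\right) = 32 + 4 \left(u + 0\right) = 32 + 4 u$)
$B{\left(r,c \right)} = \frac{2 c}{9}$ ($B{\left(r,c \right)} = \frac{c + c}{9} = \frac{2 c}{9}$)
$\left(- \frac{26}{B{\left(4,-5 \right)}} + \frac{R{\left(7,5 \right)}}{41}\right) \left(\left(-87 + Q{\left(13 \right)}\right) + 53\right) = \left(- \frac{26}{\frac{2}{9} \left(-5\right)} + \frac{32 + 4 \cdot 5}{41}\right) \left(\left(-87 + \frac{13}{13}\right) + 53\right) = \left(- \frac{26}{- \frac{10}{9}} + \left(32 + 20\right) \frac{1}{41}\right) \left(\left(-87 + 13 \cdot \frac{1}{13}\right) + 53\right) = \left(\left(-26\right) \left(- \frac{9}{10}\right) + 52 \cdot \frac{1}{41}\right) \left(\left(-87 + 1\right) + 53\right) = \left(\frac{117}{5} + \frac{52}{41}\right) \left(-86 + 53\right) = \frac{5057}{205} \left(-33\right) = - \frac{166881}{205}$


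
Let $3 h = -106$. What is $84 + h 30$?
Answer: $-976$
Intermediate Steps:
$h = - \frac{106}{3}$ ($h = \frac{1}{3} \left(-106\right) = - \frac{106}{3} \approx -35.333$)
$84 + h 30 = 84 - 1060 = -976$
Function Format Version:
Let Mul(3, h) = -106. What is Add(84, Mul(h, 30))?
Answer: -976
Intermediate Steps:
h = Rational(-106, 3) (h = Mul(Rational(1, 3), -106) = Rational(-106, 3) ≈ -35.333)
Add(84, Mul(h, 30)) = Add(84, Mul(Rational(-106, 3), 30)) = Add(84, -1060) = -976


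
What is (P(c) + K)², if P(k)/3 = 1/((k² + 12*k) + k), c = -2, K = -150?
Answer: 10909809/484 ≈ 22541.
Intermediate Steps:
P(k) = 3/(k² + 13*k) (P(k) = 3/((k² + 12*k) + k) = 3/(k² + 13*k))
(P(c) + K)² = (3/(-2*(13 - 2)) - 150)² = (3*(-½)/11 - 150)² = (3*(-½)*(1/11) - 150)² = (-3/22 - 150)² = (-3303/22)² = 10909809/484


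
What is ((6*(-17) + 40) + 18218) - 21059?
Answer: -2903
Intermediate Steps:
((6*(-17) + 40) + 18218) - 21059 = ((-102 + 40) + 18218) - 21059 = (-62 + 18218) - 21059 = 18156 - 21059 = -2903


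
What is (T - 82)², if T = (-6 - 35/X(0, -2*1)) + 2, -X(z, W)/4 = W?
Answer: 522729/64 ≈ 8167.6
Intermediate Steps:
X(z, W) = -4*W
T = -67/8 (T = (-6 - 35/((-(-8)))) + 2 = (-6 - 35/((-4*(-2)))) + 2 = (-6 - 35/8) + 2 = -83/8 + 2 = -67/8 ≈ -8.3750)
(T - 82)² = (-67/8 - 82)² = (-723/8)² = 522729/64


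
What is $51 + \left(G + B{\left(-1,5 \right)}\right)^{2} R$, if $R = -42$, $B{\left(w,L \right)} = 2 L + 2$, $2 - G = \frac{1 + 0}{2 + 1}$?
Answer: $- \frac{23381}{3} \approx -7793.7$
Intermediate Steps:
$G = \frac{5}{3}$ ($G = 2 - \frac{1 + 0}{2 + 1} = 2 - 1 \cdot \frac{1}{3} = 2 - \frac{1}{3} = \frac{5}{3} \approx 1.6667$)
$B{\left(w,L \right)} = 2 + 2 L$
$51 + \left(G + B{\left(-1,5 \right)}\right)^{2} R = 51 + \left(\frac{5}{3} + \left(2 + 2 \cdot 5\right)\right)^{2} \left(-42\right) = 51 + \left(\frac{5}{3} + \left(2 + 10\right)\right)^{2} \left(-42\right) = 51 + \left(\frac{5}{3} + 12\right)^{2} \left(-42\right) = 51 + \left(\frac{41}{3}\right)^{2} \left(-42\right) = 51 + \frac{1681}{9} \left(-42\right) = 51 - \frac{23534}{3} = - \frac{23381}{3}$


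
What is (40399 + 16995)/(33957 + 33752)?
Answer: 57394/67709 ≈ 0.84766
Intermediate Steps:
(40399 + 16995)/(33957 + 33752) = 57394/67709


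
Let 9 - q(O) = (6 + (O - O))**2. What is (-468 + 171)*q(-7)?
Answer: 8019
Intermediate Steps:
q(O) = -27 (q(O) = 9 - (6 + (O - O))**2 = 9 - (6 + 0)**2 = 9 - 1*6**2 = 9 - 1*36 = 9 - 36 = -27)
(-468 + 171)*q(-7) = (-468 + 171)*(-27) = -297*(-27) = 8019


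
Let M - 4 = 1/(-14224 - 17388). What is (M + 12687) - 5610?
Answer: 223844571/31612 ≈ 7081.0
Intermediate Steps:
M = 126447/31612 (M = 4 + 1/(-14224 - 17388) = 4 + 1/(-31612) = 4 - 1/31612 = 126447/31612 ≈ 4.0000)
(M + 12687) - 5610 = (126447/31612 + 12687) - 5610 = 401187891/31612 - 5610 = 223844571/31612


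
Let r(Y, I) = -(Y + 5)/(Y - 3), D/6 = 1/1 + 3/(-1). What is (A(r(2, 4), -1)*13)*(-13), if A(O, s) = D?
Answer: 2028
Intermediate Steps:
D = -12 (D = 6*(1/1 + 3/(-1)) = 6*(1*1 + 3*(-1)) = 6*(1 - 3) = 6*(-2) = -12)
r(Y, I) = -(5 + Y)/(-3 + Y)
A(O, s) = -12
(A(r(2, 4), -1)*13)*(-13) = -12*13*(-13) = -156*(-13) = 2028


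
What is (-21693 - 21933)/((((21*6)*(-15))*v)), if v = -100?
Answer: -7271/31500 ≈ -0.23083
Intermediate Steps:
(-21693 - 21933)/((((21*6)*(-15))*v)) = (-21693 - 21933)/((((21*6)*(-15))*(-100))) = -43626/((126*(-15))*(-100)) = -43626/((-1890*(-100))) = -43626/189000 = -43626*1/189000 = -7271/31500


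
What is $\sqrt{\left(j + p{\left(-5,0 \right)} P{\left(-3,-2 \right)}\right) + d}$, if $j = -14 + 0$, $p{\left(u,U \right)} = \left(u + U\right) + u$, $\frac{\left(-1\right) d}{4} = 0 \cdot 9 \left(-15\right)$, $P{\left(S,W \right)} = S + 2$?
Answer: $2 i \approx 2.0 i$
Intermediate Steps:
$P{\left(S,W \right)} = 2 + S$
$d = 0$ ($d = - 4 \cdot 0 \cdot 9 \left(-15\right) = - 4 \cdot 0 \left(-15\right) = \left(-4\right) 0 = 0$)
$p{\left(u,U \right)} = U + 2 u$ ($p{\left(u,U \right)} = \left(U + u\right) + u = U + 2 u$)
$j = -14$
$\sqrt{\left(j + p{\left(-5,0 \right)} P{\left(-3,-2 \right)}\right) + d} = \sqrt{\left(-14 + \left(0 + 2 \left(-5\right)\right) \left(2 - 3\right)\right) + 0} = \sqrt{\left(-14 + \left(0 - 10\right) \left(-1\right)\right) + 0} = \sqrt{\left(-14 - -10\right) + 0} = \sqrt{\left(-14 + 10\right) + 0} = \sqrt{-4 + 0} = \sqrt{-4} = 2 i$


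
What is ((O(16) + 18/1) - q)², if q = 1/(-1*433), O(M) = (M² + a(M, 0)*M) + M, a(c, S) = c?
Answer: 55893943561/187489 ≈ 2.9812e+5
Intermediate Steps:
O(M) = M + 2*M² (O(M) = (M² + M*M) + M = (M² + M²) + M = 2*M² + M = M + 2*M²)
q = -1/433 (q = 1/(-433) = -1/433 ≈ -0.0023095)
((O(16) + 18/1) - q)² = ((16*(1 + 2*16) + 18/1) - 1*(-1/433))² = ((16*(1 + 32) + 18*1) + 1/433)² = ((16*33 + 18) + 1/433)² = ((528 + 18) + 1/433)² = (546 + 1/433)² = (236419/433)² = 55893943561/187489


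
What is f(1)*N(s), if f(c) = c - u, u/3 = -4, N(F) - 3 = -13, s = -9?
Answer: -130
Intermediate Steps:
N(F) = -10 (N(F) = 3 - 13 = -10)
u = -12 (u = 3*(-4) = -12)
f(c) = 12 + c (f(c) = c - 1*(-12) = c + 12 = 12 + c)
f(1)*N(s) = (12 + 1)*(-10) = 13*(-10) = -130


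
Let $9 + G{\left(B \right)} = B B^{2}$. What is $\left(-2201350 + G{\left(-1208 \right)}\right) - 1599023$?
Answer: $-1766591294$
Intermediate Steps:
$G{\left(B \right)} = -9 + B^{3}$ ($G{\left(B \right)} = -9 + B B^{2} = -9 + B^{3}$)
$\left(-2201350 + G{\left(-1208 \right)}\right) - 1599023 = \left(-2201350 + \left(-9 + \left(-1208\right)^{3}\right)\right) - 1599023 = \left(-2201350 - 1762790921\right) - 1599023 = -1764992271 - 1599023 = -1766591294$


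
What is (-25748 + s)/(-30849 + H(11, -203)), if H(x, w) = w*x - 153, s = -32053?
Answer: 57801/33235 ≈ 1.7392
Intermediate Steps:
H(x, w) = -153 + w*x
(-25748 + s)/(-30849 + H(11, -203)) = (-25748 - 32053)/(-30849 + (-153 - 203*11)) = -57801/(-30849 + (-153 - 2233)) = -57801/(-30849 - 2386) = -57801/(-33235) = -57801*(-1/33235) = 57801/33235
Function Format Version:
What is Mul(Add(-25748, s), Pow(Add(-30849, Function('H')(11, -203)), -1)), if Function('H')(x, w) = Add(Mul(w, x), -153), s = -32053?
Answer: Rational(57801, 33235) ≈ 1.7392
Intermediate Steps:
Function('H')(x, w) = Add(-153, Mul(w, x))
Mul(Add(-25748, s), Pow(Add(-30849, Function('H')(11, -203)), -1)) = Mul(Add(-25748, -32053), Pow(Add(-30849, Add(-153, Mul(-203, 11))), -1)) = Mul(-57801, Pow(Add(-30849, Add(-153, -2233)), -1)) = Mul(-57801, Pow(Add(-30849, -2386), -1)) = Mul(-57801, Pow(-33235, -1)) = Mul(-57801, Rational(-1, 33235)) = Rational(57801, 33235)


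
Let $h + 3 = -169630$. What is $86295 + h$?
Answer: $-83338$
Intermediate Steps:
$h = -169633$ ($h = -3 - 169630 = -169633$)
$86295 + h = 86295 - 169633 = -83338$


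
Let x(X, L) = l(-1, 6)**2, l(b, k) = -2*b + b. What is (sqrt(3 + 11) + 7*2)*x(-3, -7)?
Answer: 14 + sqrt(14) ≈ 17.742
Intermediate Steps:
l(b, k) = -b
x(X, L) = 1 (x(X, L) = (-1*(-1))**2 = 1**2 = 1)
(sqrt(3 + 11) + 7*2)*x(-3, -7) = (sqrt(3 + 11) + 7*2)*1 = (sqrt(14) + 14)*1 = (14 + sqrt(14))*1 = 14 + sqrt(14)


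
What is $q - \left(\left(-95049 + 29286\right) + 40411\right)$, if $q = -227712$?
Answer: $-202360$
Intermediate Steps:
$q - \left(\left(-95049 + 29286\right) + 40411\right) = -227712 - \left(\left(-95049 + 29286\right) + 40411\right) = -227712 - \left(-65763 + 40411\right) = -227712 - -25352 = -227712 + 25352 = -202360$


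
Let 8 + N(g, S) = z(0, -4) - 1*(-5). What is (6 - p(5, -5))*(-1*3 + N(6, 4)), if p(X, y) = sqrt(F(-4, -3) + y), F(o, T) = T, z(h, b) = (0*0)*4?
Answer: -36 + 12*I*sqrt(2) ≈ -36.0 + 16.971*I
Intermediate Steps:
z(h, b) = 0 (z(h, b) = 0*4 = 0)
N(g, S) = -3 (N(g, S) = -8 + (0 - 1*(-5)) = -8 + (0 + 5) = -8 + 5 = -3)
p(X, y) = sqrt(-3 + y)
(6 - p(5, -5))*(-1*3 + N(6, 4)) = (6 - sqrt(-3 - 5))*(-1*3 - 3) = (6 - sqrt(-8))*(-3 - 3) = (6 - 2*I*sqrt(2))*(-6) = -36 + 12*I*sqrt(2)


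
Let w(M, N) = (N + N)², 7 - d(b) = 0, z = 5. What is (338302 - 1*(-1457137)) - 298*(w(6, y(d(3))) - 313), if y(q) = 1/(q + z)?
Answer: 33996685/18 ≈ 1.8887e+6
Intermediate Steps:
d(b) = 7 (d(b) = 7 - 1*0 = 7 + 0 = 7)
y(q) = 1/(5 + q) (y(q) = 1/(q + 5) = 1/(5 + q))
w(M, N) = 4*N² (w(M, N) = (2*N)² = 4*N²)
(338302 - 1*(-1457137)) - 298*(w(6, y(d(3))) - 313) = (338302 - 1*(-1457137)) - 298*(4*(1/(5 + 7))² - 313) = (338302 + 1457137) - 298*(4*(1/12)² - 313) = 1795439 - 298*(4*(1/12)² - 313) = 1795439 - 298*(4*(1/144) - 313) = 1795439 - 298*(1/36 - 313) = 1795439 - 298*(-11267/36) = 1795439 + 1678783/18 = 33996685/18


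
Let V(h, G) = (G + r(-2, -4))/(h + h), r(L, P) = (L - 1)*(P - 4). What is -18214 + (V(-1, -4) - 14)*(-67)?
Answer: -16606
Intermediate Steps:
r(L, P) = (-1 + L)*(-4 + P)
V(h, G) = (24 + G)/(2*h) (V(h, G) = (G + (4 - 1*(-4) - 4*(-2) - 2*(-4)))/(h + h) = (G + (4 + 4 + 8 + 8))/((2*h)) = (G + 24)*(1/(2*h)) = (24 + G)*(1/(2*h)) = (24 + G)/(2*h))
-18214 + (V(-1, -4) - 14)*(-67) = -18214 + ((½)*(24 - 4)/(-1) - 14)*(-67) = -18214 + ((½)*(-1)*20 - 14)*(-67) = -18214 + (-10 - 14)*(-67) = -18214 - 24*(-67) = -18214 + 1608 = -16606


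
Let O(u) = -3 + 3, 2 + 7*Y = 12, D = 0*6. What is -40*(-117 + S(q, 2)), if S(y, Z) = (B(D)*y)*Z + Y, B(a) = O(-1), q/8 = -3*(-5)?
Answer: 32360/7 ≈ 4622.9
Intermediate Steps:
D = 0
Y = 10/7 (Y = -2/7 + (⅐)*12 = -2/7 + 12/7 = 10/7 ≈ 1.4286)
O(u) = 0
q = 120 (q = 8*(-3*(-5)) = 8*15 = 120)
B(a) = 0
S(y, Z) = 10/7 (S(y, Z) = (0*y)*Z + 10/7 = 0*Z + 10/7 = 0 + 10/7 = 10/7)
-40*(-117 + S(q, 2)) = -40*(-117 + 10/7) = -40*(-809/7) = 32360/7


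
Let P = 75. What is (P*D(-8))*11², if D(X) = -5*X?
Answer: 363000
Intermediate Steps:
(P*D(-8))*11² = (75*(-5*(-8)))*11² = (75*40)*121 = 3000*121 = 363000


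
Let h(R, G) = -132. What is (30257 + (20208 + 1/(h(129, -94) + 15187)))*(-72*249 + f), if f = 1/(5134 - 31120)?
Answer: -58991720988817864/65203205 ≈ -9.0474e+8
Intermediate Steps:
f = -1/25986 (f = 1/(-25986) = -1/25986 ≈ -3.8482e-5)
(30257 + (20208 + 1/(h(129, -94) + 15187)))*(-72*249 + f) = (30257 + (20208 + 1/(-132 + 15187)))*(-72*249 - 1/25986) = (30257 + (20208 + 1/15055))*(-17928 - 1/25986) = (30257 + (20208 + 1/15055))*(-465877009/25986) = (30257 + 304231441/15055)*(-465877009/25986) = (759750576/15055)*(-465877009/25986) = -58991720988817864/65203205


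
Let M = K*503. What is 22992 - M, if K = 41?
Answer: 2369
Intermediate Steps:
M = 20623 (M = 41*503 = 20623)
22992 - M = 22992 - 1*20623 = 22992 - 20623 = 2369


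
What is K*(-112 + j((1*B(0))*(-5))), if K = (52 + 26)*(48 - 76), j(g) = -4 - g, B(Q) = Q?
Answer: 253344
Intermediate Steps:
K = -2184 (K = 78*(-28) = -2184)
K*(-112 + j((1*B(0))*(-5))) = -2184*(-112 + (-4 - 1*0*(-5))) = -2184*(-112 + (-4 - 0*(-5))) = -2184*(-112 + (-4 - 1*0)) = -2184*(-112 + (-4 + 0)) = -2184*(-112 - 4) = -2184*(-116) = 253344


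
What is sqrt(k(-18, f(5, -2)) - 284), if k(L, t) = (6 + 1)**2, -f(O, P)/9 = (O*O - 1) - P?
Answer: I*sqrt(235) ≈ 15.33*I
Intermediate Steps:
f(O, P) = 9 - 9*O**2 + 9*P (f(O, P) = -9*((O*O - 1) - P) = -9*((O**2 - 1) - P) = -9*((-1 + O**2) - P) = -9*(-1 + O**2 - P) = 9 - 9*O**2 + 9*P)
k(L, t) = 49 (k(L, t) = 7**2 = 49)
sqrt(k(-18, f(5, -2)) - 284) = sqrt(49 - 284) = sqrt(-235) = I*sqrt(235)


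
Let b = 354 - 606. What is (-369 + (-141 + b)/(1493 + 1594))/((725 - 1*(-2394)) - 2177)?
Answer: -189916/484659 ≈ -0.39185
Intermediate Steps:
b = -252
(-369 + (-141 + b)/(1493 + 1594))/((725 - 1*(-2394)) - 2177) = (-369 + (-141 - 252)/(1493 + 1594))/((725 - 1*(-2394)) - 2177) = (-369 - 393/3087)/((725 + 2394) - 2177) = (-369 - 393*1/3087)/(3119 - 2177) = (-369 - 131/1029)/942 = -379832/1029*1/942 = -189916/484659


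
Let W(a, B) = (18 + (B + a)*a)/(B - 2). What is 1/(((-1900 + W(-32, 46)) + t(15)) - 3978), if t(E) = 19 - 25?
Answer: -22/129663 ≈ -0.00016967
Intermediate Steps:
t(E) = -6
W(a, B) = (18 + a*(B + a))/(-2 + B)
1/(((-1900 + W(-32, 46)) + t(15)) - 3978) = 1/(((-1900 + (18 + (-32)² + 46*(-32))/(-2 + 46)) - 6) - 3978) = 1/(((-1900 + (18 + 1024 - 1472)/44) - 6) - 3978) = 1/(((-1900 + (1/44)*(-430)) - 6) - 3978) = 1/(((-1900 - 215/22) - 6) - 3978) = 1/((-42015/22 - 6) - 3978) = 1/(-42147/22 - 3978) = 1/(-129663/22) = -22/129663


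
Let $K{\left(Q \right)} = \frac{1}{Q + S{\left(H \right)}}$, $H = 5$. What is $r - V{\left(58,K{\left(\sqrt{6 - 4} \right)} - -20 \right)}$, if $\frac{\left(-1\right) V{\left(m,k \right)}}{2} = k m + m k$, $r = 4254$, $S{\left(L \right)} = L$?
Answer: $\frac{205722}{23} - \frac{232 \sqrt{2}}{23} \approx 8930.2$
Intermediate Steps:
$K{\left(Q \right)} = \frac{1}{5 + Q}$ ($K{\left(Q \right)} = \frac{1}{Q + 5} = \frac{1}{5 + Q}$)
$V{\left(m,k \right)} = - 4 k m$ ($V{\left(m,k \right)} = - 2 \left(k m + m k\right) = - 2 \left(k m + k m\right) = - 2 \cdot 2 k m = - 4 k m$)
$r - V{\left(58,K{\left(\sqrt{6 - 4} \right)} - -20 \right)} = 4254 - \left(-4\right) \left(\frac{1}{5 + \sqrt{6 - 4}} - -20\right) 58 = 4254 - \left(-4\right) \left(\frac{1}{5 + \sqrt{2}} + 20\right) 58 = 4254 - \left(-4\right) \left(20 + \frac{1}{5 + \sqrt{2}}\right) 58 = 4254 - \left(-4640 - \frac{232}{5 + \sqrt{2}}\right) = 4254 + \left(4640 + \frac{232}{5 + \sqrt{2}}\right) = 8894 + \frac{232}{5 + \sqrt{2}}$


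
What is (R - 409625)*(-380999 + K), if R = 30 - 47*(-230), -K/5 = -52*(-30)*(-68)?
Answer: -59578877785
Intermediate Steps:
K = 530400 (K = -5*(-52*(-30))*(-68) = -7800*(-68) = -5*(-106080) = 530400)
R = 10840 (R = 30 + 10810 = 10840)
(R - 409625)*(-380999 + K) = (10840 - 409625)*(-380999 + 530400) = -398785*149401 = -59578877785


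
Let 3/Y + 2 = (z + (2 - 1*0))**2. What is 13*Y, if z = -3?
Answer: -39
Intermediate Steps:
Y = -3 (Y = 3/(-2 + (-3 + (2 - 1*0))**2) = 3/(-2 + (-3 + (2 + 0))**2) = 3/(-2 + (-3 + 2)**2) = 3/(-2 + (-1)**2) = 3/(-2 + 1) = 3/(-1) = 3*(-1) = -3)
13*Y = 13*(-3) = -39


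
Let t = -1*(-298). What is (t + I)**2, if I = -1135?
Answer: 700569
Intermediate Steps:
t = 298
(t + I)**2 = (298 - 1135)**2 = (-837)**2 = 700569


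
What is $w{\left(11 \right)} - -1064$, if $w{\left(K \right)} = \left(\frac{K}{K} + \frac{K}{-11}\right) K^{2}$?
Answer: $1064$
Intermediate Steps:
$w{\left(K \right)} = K^{2} \left(1 - \frac{K}{11}\right)$ ($w{\left(K \right)} = \left(1 + K \left(- \frac{1}{11}\right)\right) K^{2} = \left(1 - \frac{K}{11}\right) K^{2} = K^{2} \left(1 - \frac{K}{11}\right)$)
$w{\left(11 \right)} - -1064 = \frac{11^{2} \left(11 - 11\right)}{11} - -1064 = \frac{1}{11} \cdot 121 \left(11 - 11\right) + 1064 = \frac{1}{11} \cdot 121 \cdot 0 + 1064 = 0 + 1064 = 1064$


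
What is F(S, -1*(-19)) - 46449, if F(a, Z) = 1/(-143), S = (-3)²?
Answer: -6642208/143 ≈ -46449.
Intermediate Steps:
S = 9
F(a, Z) = -1/143
F(S, -1*(-19)) - 46449 = -1/143 - 46449 = -6642208/143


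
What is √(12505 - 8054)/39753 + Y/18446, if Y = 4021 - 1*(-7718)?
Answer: 11739/18446 + √4451/39753 ≈ 0.63808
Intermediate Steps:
Y = 11739 (Y = 4021 + 7718 = 11739)
√(12505 - 8054)/39753 + Y/18446 = √(12505 - 8054)/39753 + 11739/18446 = √4451*(1/39753) + 11739*(1/18446) = √4451/39753 + 11739/18446 = 11739/18446 + √4451/39753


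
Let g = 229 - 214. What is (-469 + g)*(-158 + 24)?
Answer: 60836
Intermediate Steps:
g = 15
(-469 + g)*(-158 + 24) = (-469 + 15)*(-158 + 24) = -454*(-134) = 60836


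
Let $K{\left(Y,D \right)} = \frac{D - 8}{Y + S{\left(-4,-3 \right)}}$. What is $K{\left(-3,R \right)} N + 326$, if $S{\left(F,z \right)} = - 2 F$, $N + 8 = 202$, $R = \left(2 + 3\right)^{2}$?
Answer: $\frac{4928}{5} \approx 985.6$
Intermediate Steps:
$R = 25$ ($R = 5^{2} = 25$)
$N = 194$ ($N = -8 + 202 = 194$)
$K{\left(Y,D \right)} = \frac{-8 + D}{8 + Y}$ ($K{\left(Y,D \right)} = \frac{D - 8}{Y - -8} = \frac{-8 + D}{Y + 8} = \frac{-8 + D}{8 + Y}$)
$K{\left(-3,R \right)} N + 326 = \frac{-8 + 25}{8 - 3} \cdot 194 + 326 = \frac{1}{5} \cdot 17 \cdot 194 + 326 = \frac{17}{5} \cdot 194 + 326 = \frac{3298}{5} + 326 = \frac{4928}{5}$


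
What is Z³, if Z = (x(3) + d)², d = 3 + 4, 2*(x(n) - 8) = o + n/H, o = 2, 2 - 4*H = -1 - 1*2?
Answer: 404567235136/15625 ≈ 2.5892e+7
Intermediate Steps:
H = 5/4 (H = ½ - (-1 - 1*2)/4 = ½ - (-1 - 2)/4 = ½ - ¼*(-3) = ½ + ¾ = 5/4 ≈ 1.2500)
x(n) = 9 + 2*n/5 (x(n) = 8 + (2 + n/(5/4))/2 = 8 + (2 + n*(⅘))/2 = 8 + (2 + 4*n/5)/2 = 8 + (1 + 2*n/5) = 9 + 2*n/5)
d = 7
Z = 7396/25 (Z = ((9 + (⅖)*3) + 7)² = ((9 + 6/5) + 7)² = (51/5 + 7)² = (86/5)² = 7396/25 ≈ 295.84)
Z³ = (7396/25)³ = 404567235136/15625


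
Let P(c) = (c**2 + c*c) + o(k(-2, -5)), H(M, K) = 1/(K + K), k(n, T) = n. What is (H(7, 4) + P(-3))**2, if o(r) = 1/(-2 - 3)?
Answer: 514089/1600 ≈ 321.31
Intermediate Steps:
H(M, K) = 1/(2*K)
o(r) = -1/5 (o(r) = 1/(-5) = -1/5)
P(c) = -1/5 + 2*c**2 (P(c) = (c**2 + c*c) - 1/5 = (c**2 + c**2) - 1/5 = 2*c**2 - 1/5 = -1/5 + 2*c**2)
(H(7, 4) + P(-3))**2 = ((1/2)/4 + (-1/5 + 2*(-3)**2))**2 = ((1/2)*(1/4) + (-1/5 + 2*9))**2 = (1/8 + (-1/5 + 18))**2 = (1/8 + 89/5)**2 = (717/40)**2 = 514089/1600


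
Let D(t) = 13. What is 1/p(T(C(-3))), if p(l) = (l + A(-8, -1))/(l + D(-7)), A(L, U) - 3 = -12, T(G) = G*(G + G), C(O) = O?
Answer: 31/9 ≈ 3.4444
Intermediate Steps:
T(G) = 2*G² (T(G) = G*(2*G) = 2*G²)
A(L, U) = -9 (A(L, U) = 3 - 12 = -9)
p(l) = (-9 + l)/(13 + l) (p(l) = (l - 9)/(l + 13) = (-9 + l)/(13 + l))
1/p(T(C(-3))) = 1/((-9 + 2*(-3)²)/(13 + 2*(-3)²)) = 1/((-9 + 2*9)/(13 + 2*9)) = 1/((-9 + 18)/(13 + 18)) = 1/(9/31) = 31/9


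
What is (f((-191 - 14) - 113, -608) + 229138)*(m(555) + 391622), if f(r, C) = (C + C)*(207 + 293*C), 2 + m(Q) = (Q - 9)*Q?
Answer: 150461558164500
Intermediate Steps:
m(Q) = -2 + Q*(-9 + Q) (m(Q) = -2 + (Q - 9)*Q = -2 + (-9 + Q)*Q = -2 + Q*(-9 + Q))
f(r, C) = 2*C*(207 + 293*C) (f(r, C) = (2*C)*(207 + 293*C) = 2*C*(207 + 293*C))
(f((-191 - 14) - 113, -608) + 229138)*(m(555) + 391622) = (2*(-608)*(207 + 293*(-608)) + 229138)*((-2 + 555**2 - 9*555) + 391622) = (2*(-608)*(207 - 178144) + 229138)*((-2 + 308025 - 4995) + 391622) = (2*(-608)*(-177937) + 229138)*(303028 + 391622) = (216371392 + 229138)*694650 = 216600530*694650 = 150461558164500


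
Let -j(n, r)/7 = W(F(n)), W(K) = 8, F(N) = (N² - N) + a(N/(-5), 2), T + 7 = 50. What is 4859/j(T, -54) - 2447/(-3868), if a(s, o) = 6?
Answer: -4664395/54152 ≈ -86.135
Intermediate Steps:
T = 43 (T = -7 + 50 = 43)
F(N) = 6 + N² - N (F(N) = (N² - N) + 6 = 6 + N² - N)
j(n, r) = -56 (j(n, r) = -7*8 = -56)
4859/j(T, -54) - 2447/(-3868) = 4859/(-56) - 2447/(-3868) = 4859*(-1/56) - 2447*(-1/3868) = -4859/56 + 2447/3868 = -4664395/54152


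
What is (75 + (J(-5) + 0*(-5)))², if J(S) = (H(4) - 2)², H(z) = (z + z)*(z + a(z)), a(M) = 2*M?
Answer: 79405921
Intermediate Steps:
H(z) = 6*z² (H(z) = (z + z)*(z + 2*z) = (2*z)*(3*z) = 6*z²)
J(S) = 8836 (J(S) = (6*4² - 2)² = (6*16 - 2)² = (96 - 2)² = 94² = 8836)
(75 + (J(-5) + 0*(-5)))² = (75 + (8836 + 0*(-5)))² = (75 + (8836 + 0))² = (75 + 8836)² = 8911² = 79405921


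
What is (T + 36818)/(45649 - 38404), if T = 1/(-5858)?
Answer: 23964427/4715690 ≈ 5.0818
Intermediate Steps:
T = -1/5858 ≈ -0.00017071
(T + 36818)/(45649 - 38404) = (-1/5858 + 36818)/(45649 - 38404) = (215679843/5858)/7245 = (215679843/5858)*(1/7245) = 23964427/4715690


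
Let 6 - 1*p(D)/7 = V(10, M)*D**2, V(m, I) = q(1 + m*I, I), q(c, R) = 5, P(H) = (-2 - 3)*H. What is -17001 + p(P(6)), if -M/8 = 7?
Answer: -48459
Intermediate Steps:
M = -56 (M = -8*7 = -56)
P(H) = -5*H
V(m, I) = 5
p(D) = 42 - 35*D**2
-17001 + p(P(6)) = -17001 + (42 - 35*(-5*6)**2) = -17001 + (42 - 35*(-30)**2) = -17001 + (42 - 35*900) = -17001 + (42 - 31500) = -17001 - 31458 = -48459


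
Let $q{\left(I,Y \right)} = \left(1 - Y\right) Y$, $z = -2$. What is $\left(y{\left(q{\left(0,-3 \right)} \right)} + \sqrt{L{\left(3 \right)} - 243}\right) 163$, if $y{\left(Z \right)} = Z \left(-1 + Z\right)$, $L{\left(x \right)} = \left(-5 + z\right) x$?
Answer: $25428 + 326 i \sqrt{66} \approx 25428.0 + 2648.4 i$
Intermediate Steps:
$q{\left(I,Y \right)} = Y \left(1 - Y\right)$
$L{\left(x \right)} = - 7 x$ ($L{\left(x \right)} = \left(-5 - 2\right) x = - 7 x$)
$\left(y{\left(q{\left(0,-3 \right)} \right)} + \sqrt{L{\left(3 \right)} - 243}\right) 163 = \left(- 3 \left(1 - -3\right) \left(-1 - 3 \left(1 - -3\right)\right) + \sqrt{\left(-7\right) 3 - 243}\right) 163 = \left(- 3 \left(1 + 3\right) \left(-1 - 3 \left(1 + 3\right)\right) + \sqrt{-21 - 243}\right) 163 = \left(\left(-3\right) 4 \left(-1 - 12\right) + \sqrt{-264}\right) 163 = \left(- 12 \left(-1 - 12\right) + 2 i \sqrt{66}\right) 163 = \left(\left(-12\right) \left(-13\right) + 2 i \sqrt{66}\right) 163 = \left(156 + 2 i \sqrt{66}\right) 163 = 25428 + 326 i \sqrt{66}$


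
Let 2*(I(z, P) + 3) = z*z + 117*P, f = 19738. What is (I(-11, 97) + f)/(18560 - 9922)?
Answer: 12735/4319 ≈ 2.9486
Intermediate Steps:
I(z, P) = -3 + z²/2 + 117*P/2 (I(z, P) = -3 + (z*z + 117*P)/2 = -3 + (z² + 117*P)/2 = -3 + (z²/2 + 117*P/2) = -3 + z²/2 + 117*P/2)
(I(-11, 97) + f)/(18560 - 9922) = ((-3 + (½)*(-11)² + (117/2)*97) + 19738)/(18560 - 9922) = ((-3 + (½)*121 + 11349/2) + 19738)/8638 = ((-3 + 121/2 + 11349/2) + 19738)*(1/8638) = (5732 + 19738)*(1/8638) = 25470*(1/8638) = 12735/4319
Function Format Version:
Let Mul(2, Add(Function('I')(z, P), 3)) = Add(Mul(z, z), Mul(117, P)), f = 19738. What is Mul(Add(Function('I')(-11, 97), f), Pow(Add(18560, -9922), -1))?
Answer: Rational(12735, 4319) ≈ 2.9486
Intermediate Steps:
Function('I')(z, P) = Add(-3, Mul(Rational(1, 2), Pow(z, 2)), Mul(Rational(117, 2), P)) (Function('I')(z, P) = Add(-3, Mul(Rational(1, 2), Add(Mul(z, z), Mul(117, P)))) = Add(-3, Mul(Rational(1, 2), Add(Pow(z, 2), Mul(117, P)))) = Add(-3, Add(Mul(Rational(1, 2), Pow(z, 2)), Mul(Rational(117, 2), P))) = Add(-3, Mul(Rational(1, 2), Pow(z, 2)), Mul(Rational(117, 2), P)))
Mul(Add(Function('I')(-11, 97), f), Pow(Add(18560, -9922), -1)) = Mul(Add(Add(-3, Mul(Rational(1, 2), Pow(-11, 2)), Mul(Rational(117, 2), 97)), 19738), Pow(Add(18560, -9922), -1)) = Mul(Add(Add(-3, Mul(Rational(1, 2), 121), Rational(11349, 2)), 19738), Pow(8638, -1)) = Mul(Add(Add(-3, Rational(121, 2), Rational(11349, 2)), 19738), Rational(1, 8638)) = Mul(Add(5732, 19738), Rational(1, 8638)) = Mul(25470, Rational(1, 8638)) = Rational(12735, 4319)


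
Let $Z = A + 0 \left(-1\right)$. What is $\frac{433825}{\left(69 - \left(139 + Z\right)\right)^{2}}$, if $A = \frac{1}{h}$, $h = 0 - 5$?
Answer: $\frac{10845625}{121801} \approx 89.044$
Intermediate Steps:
$h = -5$ ($h = 0 - 5 = -5$)
$A = - \frac{1}{5}$ ($A = \frac{1}{-5} = - \frac{1}{5} \approx -0.2$)
$Z = - \frac{1}{5}$ ($Z = - \frac{1}{5} + 0 \left(-1\right) = - \frac{1}{5} + 0 = - \frac{1}{5} \approx -0.2$)
$\frac{433825}{\left(69 - \left(139 + Z\right)\right)^{2}} = \frac{433825}{\left(69 - \frac{694}{5}\right)^{2}} = \frac{433825}{\left(- \frac{349}{5}\right)^{2}} = \frac{433825}{\frac{121801}{25}} = 433825 \cdot \frac{25}{121801} = \frac{10845625}{121801}$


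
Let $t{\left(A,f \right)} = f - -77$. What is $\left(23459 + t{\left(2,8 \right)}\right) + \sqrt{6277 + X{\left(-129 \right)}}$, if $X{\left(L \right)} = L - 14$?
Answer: $23544 + \sqrt{6134} \approx 23622.0$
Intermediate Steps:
$X{\left(L \right)} = -14 + L$
$t{\left(A,f \right)} = 77 + f$ ($t{\left(A,f \right)} = f + 77 = 77 + f$)
$\left(23459 + t{\left(2,8 \right)}\right) + \sqrt{6277 + X{\left(-129 \right)}} = \left(23459 + \left(77 + 8\right)\right) + \sqrt{6277 - 143} = \left(23459 + 85\right) + \sqrt{6277 - 143} = 23544 + \sqrt{6134}$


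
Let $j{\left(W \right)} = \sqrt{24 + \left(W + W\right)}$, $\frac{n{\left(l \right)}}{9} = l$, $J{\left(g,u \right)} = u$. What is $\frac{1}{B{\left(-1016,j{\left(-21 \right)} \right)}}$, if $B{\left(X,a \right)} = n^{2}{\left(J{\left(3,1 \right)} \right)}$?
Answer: $\frac{1}{81} \approx 0.012346$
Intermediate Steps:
$n{\left(l \right)} = 9 l$
$j{\left(W \right)} = \sqrt{24 + 2 W}$
$B{\left(X,a \right)} = 81$ ($B{\left(X,a \right)} = \left(9 \cdot 1\right)^{2} = 9^{2} = 81$)
$\frac{1}{B{\left(-1016,j{\left(-21 \right)} \right)}} = \frac{1}{81}$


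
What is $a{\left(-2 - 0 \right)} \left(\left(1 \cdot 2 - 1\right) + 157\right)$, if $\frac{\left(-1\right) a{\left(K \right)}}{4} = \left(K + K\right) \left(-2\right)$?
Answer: $-5056$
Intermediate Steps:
$a{\left(K \right)} = 16 K$ ($a{\left(K \right)} = - 4 \left(K + K\right) \left(-2\right) = - 4 \cdot 2 K \left(-2\right) = - 4 \left(- 4 K\right) = 16 K$)
$a{\left(-2 - 0 \right)} \left(\left(1 \cdot 2 - 1\right) + 157\right) = 16 \left(-2 - 0\right) \left(\left(1 \cdot 2 - 1\right) + 157\right) = 16 \left(-2 + 0\right) \left(\left(2 - 1\right) + 157\right) = 16 \left(-2\right) \left(1 + 157\right) = \left(-32\right) 158 = -5056$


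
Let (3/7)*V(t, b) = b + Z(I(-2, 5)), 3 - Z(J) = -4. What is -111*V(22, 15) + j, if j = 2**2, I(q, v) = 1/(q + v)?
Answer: -5694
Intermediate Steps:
Z(J) = 7 (Z(J) = 3 - 1*(-4) = 3 + 4 = 7)
V(t, b) = 49/3 + 7*b/3 (V(t, b) = 7*(b + 7)/3 = 7*(7 + b)/3 = 49/3 + 7*b/3)
j = 4
-111*V(22, 15) + j = -111*(49/3 + (7/3)*15) + 4 = -111*(49/3 + 35) + 4 = -111*154/3 + 4 = -5698 + 4 = -5694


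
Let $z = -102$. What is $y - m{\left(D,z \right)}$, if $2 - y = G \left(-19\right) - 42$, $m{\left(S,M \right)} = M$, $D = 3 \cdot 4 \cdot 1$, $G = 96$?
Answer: $1970$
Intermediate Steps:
$D = 12$ ($D = 12 \cdot 1 = 12$)
$y = 1868$ ($y = 2 - \left(96 \left(-19\right) - 42\right) = 2 - \left(-1824 - 42\right) = 2 - -1866 = 2 + 1866 = 1868$)
$y - m{\left(D,z \right)} = 1868 - -102 = 1868 + 102 = 1970$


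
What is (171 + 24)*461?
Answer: 89895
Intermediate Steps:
(171 + 24)*461 = 195*461 = 89895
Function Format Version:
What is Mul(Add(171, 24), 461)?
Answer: 89895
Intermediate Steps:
Mul(Add(171, 24), 461) = Mul(195, 461) = 89895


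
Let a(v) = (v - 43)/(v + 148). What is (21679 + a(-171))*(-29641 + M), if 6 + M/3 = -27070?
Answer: -55304894139/23 ≈ -2.4046e+9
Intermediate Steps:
M = -81228 (M = -18 + 3*(-27070) = -18 - 81210 = -81228)
a(v) = (-43 + v)/(148 + v)
(21679 + a(-171))*(-29641 + M) = (21679 + (-43 - 171)/(148 - 171))*(-29641 - 81228) = (21679 - 214/(-23))*(-110869) = (21679 - 1/23*(-214))*(-110869) = (21679 + 214/23)*(-110869) = (498831/23)*(-110869) = -55304894139/23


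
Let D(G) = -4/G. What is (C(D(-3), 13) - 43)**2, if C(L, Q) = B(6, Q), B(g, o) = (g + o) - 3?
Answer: 729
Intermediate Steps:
B(g, o) = -3 + g + o
C(L, Q) = 3 + Q (C(L, Q) = -3 + 6 + Q = 3 + Q)
(C(D(-3), 13) - 43)**2 = ((3 + 13) - 43)**2 = (16 - 43)**2 = (-27)**2 = 729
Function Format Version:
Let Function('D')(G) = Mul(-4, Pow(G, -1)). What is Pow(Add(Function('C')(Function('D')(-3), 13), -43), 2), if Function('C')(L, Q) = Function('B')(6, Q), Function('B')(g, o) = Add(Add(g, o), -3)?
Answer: 729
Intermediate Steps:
Function('B')(g, o) = Add(-3, g, o)
Function('C')(L, Q) = Add(3, Q) (Function('C')(L, Q) = Add(-3, 6, Q) = Add(3, Q))
Pow(Add(Function('C')(Function('D')(-3), 13), -43), 2) = Pow(Add(Add(3, 13), -43), 2) = Pow(Add(16, -43), 2) = Pow(-27, 2) = 729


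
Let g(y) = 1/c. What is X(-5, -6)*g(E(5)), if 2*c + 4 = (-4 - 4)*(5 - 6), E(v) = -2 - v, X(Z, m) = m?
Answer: -3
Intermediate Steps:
c = 2 (c = -2 + ((-4 - 4)*(5 - 6))/2 = -2 + (-8*(-1))/2 = -2 + (½)*8 = -2 + 4 = 2)
g(y) = ½ (g(y) = 1/2 = ½)
X(-5, -6)*g(E(5)) = -6*½ = -3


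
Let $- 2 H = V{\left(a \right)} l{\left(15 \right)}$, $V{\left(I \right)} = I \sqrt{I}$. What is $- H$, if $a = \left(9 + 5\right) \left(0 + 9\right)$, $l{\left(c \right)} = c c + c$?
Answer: $45360 \sqrt{14} \approx 1.6972 \cdot 10^{5}$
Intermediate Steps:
$l{\left(c \right)} = c + c^{2}$ ($l{\left(c \right)} = c^{2} + c = c + c^{2}$)
$a = 126$ ($a = 14 \cdot 9 = 126$)
$V{\left(I \right)} = I^{\frac{3}{2}}$
$H = - 45360 \sqrt{14}$ ($H = - \frac{126^{\frac{3}{2}} \cdot 15 \left(1 + 15\right)}{2} = - \frac{378 \sqrt{14} \cdot 15 \cdot 16}{2} = - \frac{378 \sqrt{14} \cdot 240}{2} = - \frac{90720 \sqrt{14}}{2} = - 45360 \sqrt{14} \approx -1.6972 \cdot 10^{5}$)
$- H = - \left(-45360\right) \sqrt{14} = 45360 \sqrt{14}$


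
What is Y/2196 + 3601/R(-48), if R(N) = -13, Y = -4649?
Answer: -612941/2196 ≈ -279.12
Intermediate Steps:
Y/2196 + 3601/R(-48) = -4649/2196 + 3601/(-13) = -4649*1/2196 + 3601*(-1/13) = -4649/2196 - 277 = -612941/2196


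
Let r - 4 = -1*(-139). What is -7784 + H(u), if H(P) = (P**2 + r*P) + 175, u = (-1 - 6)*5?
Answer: -11389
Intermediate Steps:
u = -35 (u = -7*5 = -35)
r = 143 (r = 4 - 1*(-139) = 4 + 139 = 143)
H(P) = 175 + P**2 + 143*P (H(P) = (P**2 + 143*P) + 175 = 175 + P**2 + 143*P)
-7784 + H(u) = -7784 + (175 + (-35)**2 + 143*(-35)) = -7784 + (175 + 1225 - 5005) = -7784 - 3605 = -11389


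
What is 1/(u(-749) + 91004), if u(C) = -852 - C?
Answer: 1/90901 ≈ 1.1001e-5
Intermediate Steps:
1/(u(-749) + 91004) = 1/((-852 - 1*(-749)) + 91004) = 1/((-852 + 749) + 91004) = 1/(-103 + 91004) = 1/90901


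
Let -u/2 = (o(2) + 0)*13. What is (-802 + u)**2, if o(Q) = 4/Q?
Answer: 729316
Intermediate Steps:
u = -52 (u = -2*(4/2 + 0)*13 = -2*(4*(1/2) + 0)*13 = -2*(2 + 0)*13 = -4*13 = -2*26 = -52)
(-802 + u)**2 = (-802 - 52)**2 = (-854)**2 = 729316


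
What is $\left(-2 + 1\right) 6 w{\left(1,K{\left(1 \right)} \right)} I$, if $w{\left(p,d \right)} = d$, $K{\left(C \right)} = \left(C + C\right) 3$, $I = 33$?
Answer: $-1188$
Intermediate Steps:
$K{\left(C \right)} = 6 C$ ($K{\left(C \right)} = 2 C 3 = 6 C$)
$\left(-2 + 1\right) 6 w{\left(1,K{\left(1 \right)} \right)} I = \left(-2 + 1\right) 6 \cdot 6 \cdot 1 \cdot 33 = \left(-1\right) 6 \cdot 6 \cdot 33 = \left(-6\right) 6 \cdot 33 = \left(-36\right) 33 = -1188$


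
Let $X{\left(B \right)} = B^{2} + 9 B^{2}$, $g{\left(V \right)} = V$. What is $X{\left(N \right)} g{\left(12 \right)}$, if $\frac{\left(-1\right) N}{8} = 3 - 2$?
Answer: $7680$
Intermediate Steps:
$N = -8$ ($N = - 8 \left(3 - 2\right) = \left(-8\right) 1 = -8$)
$X{\left(B \right)} = 10 B^{2}$
$X{\left(N \right)} g{\left(12 \right)} = 10 \left(-8\right)^{2} \cdot 12 = 10 \cdot 64 \cdot 12 = 640 \cdot 12 = 7680$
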